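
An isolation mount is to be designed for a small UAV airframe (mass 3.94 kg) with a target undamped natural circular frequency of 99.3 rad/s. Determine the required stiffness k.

38900 N/m

k = m·ω_n² = 3.94 × 99.30² = 3.94 × 9860 = 38850 N/m.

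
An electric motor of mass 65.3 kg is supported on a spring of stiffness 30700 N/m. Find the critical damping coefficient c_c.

c_c = 2√(k·m) = 2√(30700 × 65.3) = 2 × 1416 = 2832 N·s/m.

2830 N·s/m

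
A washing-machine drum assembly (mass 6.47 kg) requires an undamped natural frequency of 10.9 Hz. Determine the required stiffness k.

ω_n = 2πf_n = 2π × 10.9 = 68.49 rad/s.
k = m·ω_n² = 6.47 × 68.49² = 6.47 × 4690 = 30350 N/m.

30300 N/m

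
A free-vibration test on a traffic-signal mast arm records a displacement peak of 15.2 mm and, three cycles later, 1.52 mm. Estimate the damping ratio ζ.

0.121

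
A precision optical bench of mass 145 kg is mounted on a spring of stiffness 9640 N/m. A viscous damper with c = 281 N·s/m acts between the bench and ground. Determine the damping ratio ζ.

0.119

ω_n = √(k/m) = √(9640/145) = 8.154 rad/s.
Critical damping c_c = 2√(k·m) = 2√(9640 × 145) = 2365 N·s/m, so ζ = c/c_c = 281/2365 = 0.1188.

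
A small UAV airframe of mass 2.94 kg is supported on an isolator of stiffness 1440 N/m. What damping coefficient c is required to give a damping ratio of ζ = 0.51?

66.4 N·s/m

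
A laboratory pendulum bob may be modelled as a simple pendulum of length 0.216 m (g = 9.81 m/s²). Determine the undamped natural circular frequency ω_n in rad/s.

6.74 rad/s

For a simple pendulum ω_n = √(g/L) = √(9.81/0.216) = √45.42 = 6.739 rad/s.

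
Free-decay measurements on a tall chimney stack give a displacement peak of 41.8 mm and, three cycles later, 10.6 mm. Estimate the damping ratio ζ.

Logarithmic decrement δ = (1/n)·ln(x₀/x_n) = (1/3)·ln(41.8/10.6) = (1/3)·ln(3.943) = 0.4573.
ζ = δ/√(4π² + δ²) = 0.4573/√(39.48 + 0.209) = 0.4573/6.300 = 0.07260.

0.0726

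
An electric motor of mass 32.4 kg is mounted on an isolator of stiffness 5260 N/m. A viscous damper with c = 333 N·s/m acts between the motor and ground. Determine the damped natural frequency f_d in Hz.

ω_n = √(k/m) = √(5260/32.4) = 12.74 rad/s.
Critical damping c_c = 2√(k·m) = 2√(5260 × 32.4) = 825.6 N·s/m, so ζ = c/c_c = 333/825.6 = 0.4033.
ω_d = ω_n√(1 − ζ²) = 12.74 × √(1 − 0.163) = 11.66 rad/s.
f_d = ω_d/(2π) = 1.856 Hz.

1.86 Hz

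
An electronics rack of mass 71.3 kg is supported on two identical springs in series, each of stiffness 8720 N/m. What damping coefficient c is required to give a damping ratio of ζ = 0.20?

223 N·s/m

Series springs: 1/k_eq = 2/8720, so k_eq = 8720/2 = 4360 N/m.
c_c = 2√(k_eq·m) = 2√(4360 × 71.3) = 1115 N·s/m.
c = ζ·c_c = 0.20 × 1115 = 223.0 N·s/m.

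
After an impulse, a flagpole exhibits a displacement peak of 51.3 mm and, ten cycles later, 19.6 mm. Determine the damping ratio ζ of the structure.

Logarithmic decrement δ = (1/n)·ln(x₀/x_n) = (1/10)·ln(51.3/19.6) = (1/10)·ln(2.617) = 0.09622.
ζ = δ/√(4π² + δ²) = 0.09622/√(39.48 + 0.00926) = 0.09622/6.284 = 0.01531.

0.0153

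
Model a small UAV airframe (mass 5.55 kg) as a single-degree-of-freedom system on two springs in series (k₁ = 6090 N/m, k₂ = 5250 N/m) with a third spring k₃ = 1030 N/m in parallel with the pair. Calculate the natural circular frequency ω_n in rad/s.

26.3 rad/s

Series pair: k_s = k₁k₂/(k₁+k₂) = (6090)(5250)/(6090 + 5250) = 2819 N/m. In parallel with k₃: k_eq = 2819 + 1030 = 3849 N/m.
ω_n = √(k_eq/m) = √(3849/5.55) = √693.6 = 26.34 rad/s.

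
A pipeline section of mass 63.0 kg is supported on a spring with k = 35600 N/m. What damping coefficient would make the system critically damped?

3000 N·s/m

c_c = 2√(k·m) = 2√(35600 × 63.0) = 2 × 1498 = 2995 N·s/m.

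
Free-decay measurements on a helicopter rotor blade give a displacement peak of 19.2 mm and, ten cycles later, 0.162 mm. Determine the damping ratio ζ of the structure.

0.0758

Logarithmic decrement δ = (1/n)·ln(x₀/x_n) = (1/10)·ln(19.2/0.162) = (1/10)·ln(118.5) = 0.4775.
ζ = δ/√(4π² + δ²) = 0.4775/√(39.48 + 0.228) = 0.4775/6.301 = 0.07578.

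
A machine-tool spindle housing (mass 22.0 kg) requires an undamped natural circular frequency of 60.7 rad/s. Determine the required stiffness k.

k = m·ω_n² = 22.0 × 60.70² = 22.0 × 3684 = 81060 N/m.

81100 N/m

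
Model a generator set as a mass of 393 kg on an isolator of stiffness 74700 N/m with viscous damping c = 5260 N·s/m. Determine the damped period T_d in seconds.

ω_n = √(k/m) = √(74700/393) = 13.79 rad/s.
Critical damping c_c = 2√(k·m) = 2√(74700 × 393) = 10840 N·s/m, so ζ = c/c_c = 5260/10840 = 0.4854.
ω_d = ω_n√(1 − ζ²) = 13.79 × √(1 − 0.236) = 12.05 rad/s.
T_d = 2π/ω_d = 0.5213 s.

0.521 s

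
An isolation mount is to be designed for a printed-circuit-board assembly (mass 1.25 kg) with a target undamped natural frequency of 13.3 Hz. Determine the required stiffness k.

8730 N/m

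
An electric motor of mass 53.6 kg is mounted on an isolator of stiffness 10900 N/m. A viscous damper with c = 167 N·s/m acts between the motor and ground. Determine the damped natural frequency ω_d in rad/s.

14.2 rad/s

ω_n = √(k/m) = √(10900/53.6) = 14.26 rad/s.
Critical damping c_c = 2√(k·m) = 2√(10900 × 53.6) = 1529 N·s/m, so ζ = c/c_c = 167/1529 = 0.1092.
ω_d = ω_n√(1 − ζ²) = 14.26 × √(1 − 0.0119) = 14.18 rad/s.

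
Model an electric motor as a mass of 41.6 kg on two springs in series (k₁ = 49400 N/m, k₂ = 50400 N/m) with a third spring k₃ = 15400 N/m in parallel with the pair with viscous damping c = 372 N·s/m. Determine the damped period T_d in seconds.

0.204 s

Series pair: k_s = k₁k₂/(k₁+k₂) = (49400)(50400)/(49400 + 50400) = 24950 N/m. In parallel with k₃: k_eq = 24950 + 15400 = 40350 N/m.
ω_n = √(k_eq/m) = √(40350/41.6) = 31.14 rad/s.
Critical damping c_c = 2√(k_eq·m) = 2√(40350 × 41.6) = 2591 N·s/m, so ζ = c/c_c = 372/2591 = 0.1436.
ω_d = ω_n√(1 − ζ²) = 31.14 × √(1 − 0.0206) = 30.82 rad/s.
T_d = 2π/ω_d = 0.2039 s.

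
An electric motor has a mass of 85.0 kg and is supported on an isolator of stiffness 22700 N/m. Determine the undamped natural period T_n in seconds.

ω_n = √(k/m) = √(22700/85.0) = √267.1 = 16.34 rad/s.
T_n = 2π/ω_n = 6.283/16.34 = 0.3845 s.

0.384 s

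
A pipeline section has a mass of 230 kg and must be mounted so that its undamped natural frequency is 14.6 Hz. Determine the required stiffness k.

ω_n = 2πf_n = 2π × 14.6 = 91.73 rad/s.
k = m·ω_n² = 230 × 91.73² = 230 × 8415 = 1936000 N/m.

1940000 N/m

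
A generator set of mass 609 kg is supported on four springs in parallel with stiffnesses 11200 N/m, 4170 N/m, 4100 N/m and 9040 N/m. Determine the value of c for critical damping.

8330 N·s/m

Parallel springs add: k_eq = 11200 + 4170 + 4100 + 9040 = 28510 N/m.
c_c = 2√(k_eq·m) = 2√(28510 × 609) = 2 × 4167 = 8334 N·s/m.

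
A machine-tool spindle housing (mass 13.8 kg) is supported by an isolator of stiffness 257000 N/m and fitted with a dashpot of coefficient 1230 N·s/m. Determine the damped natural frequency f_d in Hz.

20.5 Hz

ω_n = √(k/m) = √(257000/13.8) = 136.5 rad/s.
Critical damping c_c = 2√(k·m) = 2√(257000 × 13.8) = 3766 N·s/m, so ζ = c/c_c = 1230/3766 = 0.3266.
ω_d = ω_n√(1 − ζ²) = 136.5 × √(1 − 0.107) = 129.0 rad/s.
f_d = ω_d/(2π) = 20.53 Hz.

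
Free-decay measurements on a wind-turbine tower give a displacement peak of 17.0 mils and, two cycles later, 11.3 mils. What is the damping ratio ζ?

0.0325

Logarithmic decrement δ = (1/n)·ln(x₀/x_n) = (1/2)·ln(17.0/11.3) = (1/2)·ln(1.504) = 0.2042.
ζ = δ/√(4π² + δ²) = 0.2042/√(39.48 + 0.0417) = 0.2042/6.287 = 0.03248.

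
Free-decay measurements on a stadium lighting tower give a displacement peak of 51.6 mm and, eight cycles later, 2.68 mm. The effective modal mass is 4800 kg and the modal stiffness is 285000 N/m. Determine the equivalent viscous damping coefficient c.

4350 N·s/m

Logarithmic decrement δ = (1/n)·ln(x₀/x_n) = (1/8)·ln(51.6/2.68) = (1/8)·ln(19.25) = 0.3697.
ζ = δ/√(4π² + δ²) = 0.3697/√(39.48 + 0.137) = 0.3697/6.294 = 0.05874.
c = ζ · 2√(km) = 0.05874 × 2√(285000 × 4800) = 0.05874 × 73970 = 4345 N·s/m.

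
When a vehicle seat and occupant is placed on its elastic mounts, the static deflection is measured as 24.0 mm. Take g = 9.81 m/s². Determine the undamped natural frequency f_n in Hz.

3.22 Hz

ω_n = √(g/δ_st) = √(9.81/0.0240) = √408.8 = 20.22 rad/s.
f_n = ω_n/(2π) = 20.22/6.283 = 3.218 Hz.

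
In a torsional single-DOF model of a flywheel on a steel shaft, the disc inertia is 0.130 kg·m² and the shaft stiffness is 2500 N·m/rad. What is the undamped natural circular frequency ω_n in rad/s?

ω_n = √(k_t/J) = √(2500/0.130) = √19230 = 138.7 rad/s.

139 rad/s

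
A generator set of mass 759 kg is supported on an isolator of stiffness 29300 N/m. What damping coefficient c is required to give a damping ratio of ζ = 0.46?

4340 N·s/m

c_c = 2√(k·m) = 2√(29300 × 759) = 9432 N·s/m.
c = ζ·c_c = 0.46 × 9432 = 4339 N·s/m.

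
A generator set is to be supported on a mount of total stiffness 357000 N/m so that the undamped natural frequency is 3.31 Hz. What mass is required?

825 kg

ω_n = 2πf_n = 2π × 3.31 = 20.80 rad/s.
m = k/ω_n² = 357000/20.80² = 357000/432.5 = 825.4 kg.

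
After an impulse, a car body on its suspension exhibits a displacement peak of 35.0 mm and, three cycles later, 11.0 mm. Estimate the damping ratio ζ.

Logarithmic decrement δ = (1/n)·ln(x₀/x_n) = (1/3)·ln(35.0/11.0) = (1/3)·ln(3.182) = 0.3858.
ζ = δ/√(4π² + δ²) = 0.3858/√(39.48 + 0.149) = 0.3858/6.295 = 0.06129.

0.0613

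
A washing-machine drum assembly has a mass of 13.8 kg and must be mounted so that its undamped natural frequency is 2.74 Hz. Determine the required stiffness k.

ω_n = 2πf_n = 2π × 2.74 = 17.22 rad/s.
k = m·ω_n² = 13.8 × 17.22² = 13.8 × 296.4 = 4090 N/m.

4090 N/m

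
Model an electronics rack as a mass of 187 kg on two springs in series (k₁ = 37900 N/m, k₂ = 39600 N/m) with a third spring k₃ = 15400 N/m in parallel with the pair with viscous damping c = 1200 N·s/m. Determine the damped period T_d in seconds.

0.474 s

Series pair: k_s = k₁k₂/(k₁+k₂) = (37900)(39600)/(37900 + 39600) = 19370 N/m. In parallel with k₃: k_eq = 19370 + 15400 = 34770 N/m.
ω_n = √(k_eq/m) = √(34770/187) = 13.63 rad/s.
Critical damping c_c = 2√(k_eq·m) = 2√(34770 × 187) = 5099 N·s/m, so ζ = c/c_c = 1200/5099 = 0.2353.
ω_d = ω_n√(1 − ζ²) = 13.63 × √(1 − 0.0554) = 13.25 rad/s.
T_d = 2π/ω_d = 0.4741 s.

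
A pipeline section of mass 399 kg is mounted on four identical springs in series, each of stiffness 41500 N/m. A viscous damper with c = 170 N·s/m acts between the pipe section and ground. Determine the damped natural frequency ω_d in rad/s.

5.09 rad/s

Series springs: 1/k_eq = 4/41500, so k_eq = 41500/4 = 10380 N/m.
ω_n = √(k_eq/m) = √(10380/399) = 5.099 rad/s.
Critical damping c_c = 2√(k_eq·m) = 2√(10380 × 399) = 4069 N·s/m, so ζ = c/c_c = 170/4069 = 0.04178.
ω_d = ω_n√(1 − ζ²) = 5.099 × √(1 − 0.00175) = 5.095 rad/s.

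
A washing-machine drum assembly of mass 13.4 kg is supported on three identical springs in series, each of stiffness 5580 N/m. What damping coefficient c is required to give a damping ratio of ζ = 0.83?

262 N·s/m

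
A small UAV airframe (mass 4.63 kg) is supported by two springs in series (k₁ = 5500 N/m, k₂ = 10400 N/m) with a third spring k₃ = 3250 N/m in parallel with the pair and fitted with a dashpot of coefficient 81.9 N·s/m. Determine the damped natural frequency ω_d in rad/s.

Series pair: k_s = k₁k₂/(k₁+k₂) = (5500)(10400)/(5500 + 10400) = 3597 N/m. In parallel with k₃: k_eq = 3597 + 3250 = 6847 N/m.
ω_n = √(k_eq/m) = √(6847/4.63) = 38.46 rad/s.
Critical damping c_c = 2√(k_eq·m) = 2√(6847 × 4.63) = 356.1 N·s/m, so ζ = c/c_c = 81.9/356.1 = 0.2300.
ω_d = ω_n√(1 − ζ²) = 38.46 × √(1 − 0.0529) = 37.43 rad/s.

37.4 rad/s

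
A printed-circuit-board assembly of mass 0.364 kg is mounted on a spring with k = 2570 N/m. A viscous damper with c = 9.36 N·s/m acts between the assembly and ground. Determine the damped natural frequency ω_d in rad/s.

83.0 rad/s

ω_n = √(k/m) = √(2570/0.364) = 84.03 rad/s.
Critical damping c_c = 2√(k·m) = 2√(2570 × 0.364) = 61.17 N·s/m, so ζ = c/c_c = 9.36/61.17 = 0.1530.
ω_d = ω_n√(1 − ζ²) = 84.03 × √(1 − 0.0234) = 83.04 rad/s.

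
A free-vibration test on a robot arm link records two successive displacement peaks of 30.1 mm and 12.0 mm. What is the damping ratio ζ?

Logarithmic decrement δ = (1/n)·ln(x₀/x_n) = (1/1)·ln(30.1/12.0) = (1/1)·ln(2.508) = 0.9196.
ζ = δ/√(4π² + δ²) = 0.9196/√(39.48 + 0.846) = 0.9196/6.350 = 0.1448.

0.145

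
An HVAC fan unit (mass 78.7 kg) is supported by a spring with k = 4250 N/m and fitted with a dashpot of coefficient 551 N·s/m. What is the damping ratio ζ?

0.476

ω_n = √(k/m) = √(4250/78.7) = 7.349 rad/s.
Critical damping c_c = 2√(k·m) = 2√(4250 × 78.7) = 1157 N·s/m, so ζ = c/c_c = 551/1157 = 0.4764.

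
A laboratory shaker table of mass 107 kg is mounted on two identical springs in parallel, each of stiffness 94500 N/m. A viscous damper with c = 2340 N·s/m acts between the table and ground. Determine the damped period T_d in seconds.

Parallel springs add: k_eq = 2 × 94500 = 189000 N/m.
ω_n = √(k_eq/m) = √(189000/107) = 42.03 rad/s.
Critical damping c_c = 2√(k_eq·m) = 2√(189000 × 107) = 8994 N·s/m, so ζ = c/c_c = 2340/8994 = 0.2602.
ω_d = ω_n√(1 − ζ²) = 42.03 × √(1 − 0.0677) = 40.58 rad/s.
T_d = 2π/ω_d = 0.1548 s.

0.155 s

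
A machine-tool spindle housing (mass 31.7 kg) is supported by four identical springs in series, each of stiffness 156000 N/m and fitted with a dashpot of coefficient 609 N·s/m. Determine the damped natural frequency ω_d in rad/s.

Series springs: 1/k_eq = 4/156000, so k_eq = 156000/4 = 39000 N/m.
ω_n = √(k_eq/m) = √(39000/31.7) = 35.08 rad/s.
Critical damping c_c = 2√(k_eq·m) = 2√(39000 × 31.7) = 2224 N·s/m, so ζ = c/c_c = 609/2224 = 0.2739.
ω_d = ω_n√(1 − ζ²) = 35.08 × √(1 − 0.0750) = 33.73 rad/s.

33.7 rad/s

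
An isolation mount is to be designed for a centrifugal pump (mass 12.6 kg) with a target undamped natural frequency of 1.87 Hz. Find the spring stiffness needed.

ω_n = 2πf_n = 2π × 1.87 = 11.75 rad/s.
k = m·ω_n² = 12.6 × 11.75² = 12.6 × 138.1 = 1739 N/m.

1740 N/m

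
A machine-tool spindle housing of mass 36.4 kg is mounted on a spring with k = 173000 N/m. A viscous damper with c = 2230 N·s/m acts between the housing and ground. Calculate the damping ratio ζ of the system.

0.444

ω_n = √(k/m) = √(173000/36.4) = 68.94 rad/s.
Critical damping c_c = 2√(k·m) = 2√(173000 × 36.4) = 5019 N·s/m, so ζ = c/c_c = 2230/5019 = 0.4443.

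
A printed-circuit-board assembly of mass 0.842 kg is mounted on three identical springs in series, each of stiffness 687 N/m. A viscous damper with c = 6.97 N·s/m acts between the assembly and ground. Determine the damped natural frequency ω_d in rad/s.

Series springs: 1/k_eq = 3/687, so k_eq = 687/3 = 229.0 N/m.
ω_n = √(k_eq/m) = √(229.0/0.842) = 16.49 rad/s.
Critical damping c_c = 2√(k_eq·m) = 2√(229.0 × 0.842) = 27.77 N·s/m, so ζ = c/c_c = 6.97/27.77 = 0.2510.
ω_d = ω_n√(1 − ζ²) = 16.49 × √(1 − 0.0630) = 15.96 rad/s.

16.0 rad/s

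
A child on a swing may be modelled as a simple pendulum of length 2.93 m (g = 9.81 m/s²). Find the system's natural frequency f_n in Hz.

For a simple pendulum ω_n = √(g/L) = √(9.81/2.93) = √3.348 = 1.830 rad/s.
f_n = ω_n/(2π) = 1.830/6.283 = 0.2912 Hz.

0.291 Hz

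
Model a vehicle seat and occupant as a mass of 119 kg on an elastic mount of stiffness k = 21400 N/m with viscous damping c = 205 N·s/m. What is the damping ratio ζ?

0.0642

ω_n = √(k/m) = √(21400/119) = 13.41 rad/s.
Critical damping c_c = 2√(k·m) = 2√(21400 × 119) = 3192 N·s/m, so ζ = c/c_c = 205/3192 = 0.06423.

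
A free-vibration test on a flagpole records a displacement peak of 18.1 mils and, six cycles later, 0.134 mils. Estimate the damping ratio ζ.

Logarithmic decrement δ = (1/n)·ln(x₀/x_n) = (1/6)·ln(18.1/0.134) = (1/6)·ln(135.1) = 0.8176.
ζ = δ/√(4π² + δ²) = 0.8176/√(39.48 + 0.669) = 0.8176/6.336 = 0.1290.

0.129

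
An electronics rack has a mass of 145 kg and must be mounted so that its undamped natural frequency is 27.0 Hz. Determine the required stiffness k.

4170000 N/m

ω_n = 2πf_n = 2π × 27.0 = 169.6 rad/s.
k = m·ω_n² = 145 × 169.6² = 145 × 28780 = 4173000 N/m.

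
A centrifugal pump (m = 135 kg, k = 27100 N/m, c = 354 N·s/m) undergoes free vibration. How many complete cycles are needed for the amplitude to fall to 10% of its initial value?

4 cycles

ζ = c/(2√(km)) = 354/(2√(27100 × 135)) = 354/3825 = 0.09254.
Logarithmic decrement δ = 2πζ/√(1 − ζ²) = 2π × 0.09254/√(1 − 0.00856) = 0.5839.
x_n/x₀ = e^(−nδ) ≤ 0.1; take ln: n ≥ ln(1/0.1)/δ = 2.303/0.5839 = 3.943.
So 4 complete cycles are required.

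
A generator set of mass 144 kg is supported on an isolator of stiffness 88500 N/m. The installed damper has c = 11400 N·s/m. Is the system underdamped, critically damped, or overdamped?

overdamped

c_c = 2√(k·m) = 7140 N·s/m; ζ = c/c_c = 11400/7140 = 1.60.
Since ζ > 1 the system is overdamped.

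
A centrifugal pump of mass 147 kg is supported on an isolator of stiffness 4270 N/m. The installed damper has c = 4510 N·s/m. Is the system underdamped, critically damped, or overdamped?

c_c = 2√(k·m) = 1585 N·s/m; ζ = c/c_c = 4510/1585 = 2.85.
Since ζ > 1 the system is overdamped.

overdamped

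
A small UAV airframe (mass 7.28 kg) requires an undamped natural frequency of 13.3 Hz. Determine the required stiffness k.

ω_n = 2πf_n = 2π × 13.3 = 83.57 rad/s.
k = m·ω_n² = 7.28 × 83.57² = 7.28 × 6983 = 50840 N/m.

50800 N/m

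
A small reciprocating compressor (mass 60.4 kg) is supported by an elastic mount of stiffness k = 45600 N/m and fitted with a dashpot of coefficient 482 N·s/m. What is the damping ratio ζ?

0.145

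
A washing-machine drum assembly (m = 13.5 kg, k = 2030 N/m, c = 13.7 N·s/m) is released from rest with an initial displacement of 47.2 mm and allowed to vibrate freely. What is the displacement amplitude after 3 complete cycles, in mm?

ζ = c/(2√(km)) = 13.7/(2√(2030 × 13.5)) = 13.7/331.1 = 0.04138.
Logarithmic decrement δ = 2πζ/√(1 − ζ²) = 2π × 0.04138/√(1 − 0.00171) = 0.2602.
After n cycles, x_n/x₀ = e^(−nδ), so x_3 = 47.2 × e^(−3 × 0.2602) = 47.2 × 0.4581 = 21.62 mm.

21.6 mm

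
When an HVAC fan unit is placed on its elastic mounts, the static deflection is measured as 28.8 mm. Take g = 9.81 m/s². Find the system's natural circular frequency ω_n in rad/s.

ω_n = √(g/δ_st) = √(9.81/0.0288) = √340.6 = 18.46 rad/s.

18.5 rad/s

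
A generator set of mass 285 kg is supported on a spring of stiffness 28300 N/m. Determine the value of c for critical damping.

c_c = 2√(k·m) = 2√(28300 × 285) = 2 × 2840 = 5680 N·s/m.

5680 N·s/m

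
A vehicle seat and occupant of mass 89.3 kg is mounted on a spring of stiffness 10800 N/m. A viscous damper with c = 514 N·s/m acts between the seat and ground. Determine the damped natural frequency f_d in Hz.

ω_n = √(k/m) = √(10800/89.3) = 11.00 rad/s.
Critical damping c_c = 2√(k·m) = 2√(10800 × 89.3) = 1964 N·s/m, so ζ = c/c_c = 514/1964 = 0.2617.
ω_d = ω_n√(1 − ζ²) = 11.00 × √(1 − 0.0685) = 10.61 rad/s.
f_d = ω_d/(2π) = 1.689 Hz.

1.69 Hz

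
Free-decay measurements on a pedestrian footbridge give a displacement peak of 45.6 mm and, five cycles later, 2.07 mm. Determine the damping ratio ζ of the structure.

0.0980

Logarithmic decrement δ = (1/n)·ln(x₀/x_n) = (1/5)·ln(45.6/2.07) = (1/5)·ln(22.03) = 0.6185.
ζ = δ/√(4π² + δ²) = 0.6185/√(39.48 + 0.383) = 0.6185/6.314 = 0.09796.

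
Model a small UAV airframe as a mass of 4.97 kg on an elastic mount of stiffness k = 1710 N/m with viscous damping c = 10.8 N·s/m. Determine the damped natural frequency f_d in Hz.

ω_n = √(k/m) = √(1710/4.97) = 18.55 rad/s.
Critical damping c_c = 2√(k·m) = 2√(1710 × 4.97) = 184.4 N·s/m, so ζ = c/c_c = 10.8/184.4 = 0.05858.
ω_d = ω_n√(1 − ζ²) = 18.55 × √(1 − 0.00343) = 18.52 rad/s.
f_d = ω_d/(2π) = 2.947 Hz.

2.95 Hz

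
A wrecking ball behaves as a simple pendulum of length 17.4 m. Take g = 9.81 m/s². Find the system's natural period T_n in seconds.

8.37 s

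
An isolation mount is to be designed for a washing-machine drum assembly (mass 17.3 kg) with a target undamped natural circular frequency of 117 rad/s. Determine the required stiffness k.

237000 N/m

k = m·ω_n² = 17.3 × 117.0² = 17.3 × 13690 = 236800 N/m.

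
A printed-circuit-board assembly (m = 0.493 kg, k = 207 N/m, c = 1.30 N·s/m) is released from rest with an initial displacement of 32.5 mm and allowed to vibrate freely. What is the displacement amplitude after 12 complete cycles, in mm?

0.252 mm

ζ = c/(2√(km)) = 1.30/(2√(207 × 0.493)) = 1.30/20.20 = 0.06434.
Logarithmic decrement δ = 2πζ/√(1 − ζ²) = 2π × 0.06434/√(1 − 0.00414) = 0.4051.
After n cycles, x_n/x₀ = e^(−nδ), so x_12 = 32.5 × e^(−12 × 0.4051) = 32.5 × 0.007739 = 0.2515 mm.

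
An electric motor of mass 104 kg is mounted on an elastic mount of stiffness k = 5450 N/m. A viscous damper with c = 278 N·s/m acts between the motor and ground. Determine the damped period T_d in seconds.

ω_n = √(k/m) = √(5450/104) = 7.239 rad/s.
Critical damping c_c = 2√(k·m) = 2√(5450 × 104) = 1506 N·s/m, so ζ = c/c_c = 278/1506 = 0.1846.
ω_d = ω_n√(1 − ζ²) = 7.239 × √(1 − 0.0341) = 7.115 rad/s.
T_d = 2π/ω_d = 0.8831 s.

0.883 s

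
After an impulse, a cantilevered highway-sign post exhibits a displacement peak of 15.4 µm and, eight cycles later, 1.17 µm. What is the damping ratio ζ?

0.0512

Logarithmic decrement δ = (1/n)·ln(x₀/x_n) = (1/8)·ln(15.4/1.17) = (1/8)·ln(13.16) = 0.3222.
ζ = δ/√(4π² + δ²) = 0.3222/√(39.48 + 0.104) = 0.3222/6.291 = 0.05121.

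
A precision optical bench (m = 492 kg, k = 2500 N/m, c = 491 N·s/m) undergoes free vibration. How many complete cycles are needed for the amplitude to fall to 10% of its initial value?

ζ = c/(2√(km)) = 491/(2√(2500 × 492)) = 491/2218 = 0.2214.
Logarithmic decrement δ = 2πζ/√(1 − ζ²) = 2π × 0.2214/√(1 − 0.0490) = 1.426.
x_n/x₀ = e^(−nδ) ≤ 0.1; take ln: n ≥ ln(1/0.1)/δ = 2.303/1.426 = 1.614.
So 2 complete cycles are required.

2 cycles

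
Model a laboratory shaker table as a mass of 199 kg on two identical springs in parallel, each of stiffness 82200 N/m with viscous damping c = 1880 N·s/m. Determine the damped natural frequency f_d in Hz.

Parallel springs add: k_eq = 2 × 82200 = 164400 N/m.
ω_n = √(k_eq/m) = √(164400/199) = 28.74 rad/s.
Critical damping c_c = 2√(k_eq·m) = 2√(164400 × 199) = 11440 N·s/m, so ζ = c/c_c = 1880/11440 = 0.1643.
ω_d = ω_n√(1 − ζ²) = 28.74 × √(1 − 0.0270) = 28.35 rad/s.
f_d = ω_d/(2π) = 4.512 Hz.

4.51 Hz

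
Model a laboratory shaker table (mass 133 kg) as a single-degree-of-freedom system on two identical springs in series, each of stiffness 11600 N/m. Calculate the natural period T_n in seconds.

Series springs: 1/k_eq = 2/11600, so k_eq = 11600/2 = 5800 N/m.
ω_n = √(k_eq/m) = √(5800/133) = √43.61 = 6.604 rad/s.
T_n = 2π/ω_n = 6.283/6.604 = 0.9515 s.

0.951 s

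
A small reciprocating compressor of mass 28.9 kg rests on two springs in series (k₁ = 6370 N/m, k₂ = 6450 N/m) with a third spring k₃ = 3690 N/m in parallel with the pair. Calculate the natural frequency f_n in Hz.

2.46 Hz

Series pair: k_s = k₁k₂/(k₁+k₂) = (6370)(6450)/(6370 + 6450) = 3205 N/m. In parallel with k₃: k_eq = 3205 + 3690 = 6895 N/m.
ω_n = √(k_eq/m) = √(6895/28.9) = √238.6 = 15.45 rad/s.
f_n = ω_n/(2π) = 15.45/6.283 = 2.458 Hz.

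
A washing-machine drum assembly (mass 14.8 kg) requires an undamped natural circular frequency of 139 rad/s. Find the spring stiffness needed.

286000 N/m

k = m·ω_n² = 14.8 × 139.0² = 14.8 × 19320 = 286000 N/m.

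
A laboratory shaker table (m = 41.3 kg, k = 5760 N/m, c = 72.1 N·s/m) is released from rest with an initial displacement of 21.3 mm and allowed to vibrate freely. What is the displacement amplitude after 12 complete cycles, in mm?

0.0797 mm

ζ = c/(2√(km)) = 72.1/(2√(5760 × 41.3)) = 72.1/975.5 = 0.07391.
Logarithmic decrement δ = 2πζ/√(1 − ζ²) = 2π × 0.07391/√(1 − 0.00546) = 0.4657.
After n cycles, x_n/x₀ = e^(−nδ), so x_12 = 21.3 × e^(−12 × 0.4657) = 21.3 × 0.003742 = 0.07970 mm.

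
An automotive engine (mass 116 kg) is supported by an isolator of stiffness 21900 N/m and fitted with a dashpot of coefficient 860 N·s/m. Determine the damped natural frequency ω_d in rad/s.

ω_n = √(k/m) = √(21900/116) = 13.74 rad/s.
Critical damping c_c = 2√(k·m) = 2√(21900 × 116) = 3188 N·s/m, so ζ = c/c_c = 860/3188 = 0.2698.
ω_d = ω_n√(1 − ζ²) = 13.74 × √(1 − 0.0728) = 13.23 rad/s.

13.2 rad/s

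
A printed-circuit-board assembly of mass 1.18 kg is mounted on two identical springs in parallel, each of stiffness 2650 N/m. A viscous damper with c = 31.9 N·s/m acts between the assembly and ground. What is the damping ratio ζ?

Parallel springs add: k_eq = 2 × 2650 = 5300 N/m.
ω_n = √(k_eq/m) = √(5300/1.18) = 67.02 rad/s.
Critical damping c_c = 2√(k_eq·m) = 2√(5300 × 1.18) = 158.2 N·s/m, so ζ = c/c_c = 31.9/158.2 = 0.2017.

0.202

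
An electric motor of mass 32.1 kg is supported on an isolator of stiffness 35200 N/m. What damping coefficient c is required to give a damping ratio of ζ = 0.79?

1680 N·s/m

c_c = 2√(k·m) = 2√(35200 × 32.1) = 2126 N·s/m.
c = ζ·c_c = 0.79 × 2126 = 1680 N·s/m.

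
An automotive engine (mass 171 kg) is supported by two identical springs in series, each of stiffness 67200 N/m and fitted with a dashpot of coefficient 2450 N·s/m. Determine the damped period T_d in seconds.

Series springs: 1/k_eq = 2/67200, so k_eq = 67200/2 = 33600 N/m.
ω_n = √(k_eq/m) = √(33600/171) = 14.02 rad/s.
Critical damping c_c = 2√(k_eq·m) = 2√(33600 × 171) = 4794 N·s/m, so ζ = c/c_c = 2450/4794 = 0.5111.
ω_d = ω_n√(1 − ζ²) = 14.02 × √(1 − 0.261) = 12.05 rad/s.
T_d = 2π/ω_d = 0.5215 s.

0.521 s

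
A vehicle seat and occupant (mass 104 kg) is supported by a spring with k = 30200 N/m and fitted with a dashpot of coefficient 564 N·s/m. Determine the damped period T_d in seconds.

0.373 s

ω_n = √(k/m) = √(30200/104) = 17.04 rad/s.
Critical damping c_c = 2√(k·m) = 2√(30200 × 104) = 3544 N·s/m, so ζ = c/c_c = 564/3544 = 0.1591.
ω_d = ω_n√(1 − ζ²) = 17.04 × √(1 − 0.0253) = 16.82 rad/s.
T_d = 2π/ω_d = 0.3735 s.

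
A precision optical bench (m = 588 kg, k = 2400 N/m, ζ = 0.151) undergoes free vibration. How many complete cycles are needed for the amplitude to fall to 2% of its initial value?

Logarithmic decrement δ = 2πζ/√(1 − ζ²) = 2π × 0.1510/√(1 − 0.0228) = 0.9598.
x_n/x₀ = e^(−nδ) ≤ 0.02; take ln: n ≥ ln(1/0.02)/δ = 3.912/0.9598 = 4.076.
So 5 complete cycles are required.

5 cycles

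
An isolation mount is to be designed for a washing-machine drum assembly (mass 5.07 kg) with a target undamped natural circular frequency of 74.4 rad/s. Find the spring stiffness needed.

28100 N/m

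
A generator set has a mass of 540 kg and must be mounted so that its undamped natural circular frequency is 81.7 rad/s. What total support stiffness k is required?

3600000 N/m

k = m·ω_n² = 540 × 81.70² = 540 × 6675 = 3604000 N/m.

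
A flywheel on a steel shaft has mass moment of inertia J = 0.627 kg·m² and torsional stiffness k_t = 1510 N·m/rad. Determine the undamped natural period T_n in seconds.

0.128 s

ω_n = √(k_t/J) = √(1510/0.627) = √2408 = 49.07 rad/s.
T_n = 2π/ω_n = 6.283/49.07 = 0.1280 s.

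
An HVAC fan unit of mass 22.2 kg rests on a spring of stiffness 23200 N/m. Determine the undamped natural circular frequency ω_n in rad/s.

ω_n = √(k/m) = √(23200/22.2) = √1045 = 32.33 rad/s.

32.3 rad/s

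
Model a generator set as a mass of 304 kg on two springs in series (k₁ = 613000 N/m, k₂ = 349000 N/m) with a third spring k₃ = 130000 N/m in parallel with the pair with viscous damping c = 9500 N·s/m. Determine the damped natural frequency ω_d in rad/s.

30.2 rad/s

Series pair: k_s = k₁k₂/(k₁+k₂) = (613000)(349000)/(613000 + 349000) = 222400 N/m. In parallel with k₃: k_eq = 222400 + 130000 = 352400 N/m.
ω_n = √(k_eq/m) = √(352400/304) = 34.05 rad/s.
Critical damping c_c = 2√(k_eq·m) = 2√(352400 × 304) = 20700 N·s/m, so ζ = c/c_c = 9500/20700 = 0.4589.
ω_d = ω_n√(1 − ζ²) = 34.05 × √(1 − 0.211) = 30.25 rad/s.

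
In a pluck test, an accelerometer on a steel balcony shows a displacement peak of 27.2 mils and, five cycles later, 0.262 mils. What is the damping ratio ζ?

Logarithmic decrement δ = (1/n)·ln(x₀/x_n) = (1/5)·ln(27.2/0.262) = (1/5)·ln(103.8) = 0.9285.
ζ = δ/√(4π² + δ²) = 0.9285/√(39.48 + 0.862) = 0.9285/6.351 = 0.1462.

0.146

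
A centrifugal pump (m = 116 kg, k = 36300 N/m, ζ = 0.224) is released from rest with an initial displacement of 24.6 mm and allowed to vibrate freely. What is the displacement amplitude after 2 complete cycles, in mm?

Logarithmic decrement δ = 2πζ/√(1 − ζ²) = 2π × 0.2240/√(1 − 0.0502) = 1.444.
After n cycles, x_n/x₀ = e^(−nδ), so x_2 = 24.6 × e^(−2 × 1.444) = 24.6 × 0.05567 = 1.370 mm.

1.37 mm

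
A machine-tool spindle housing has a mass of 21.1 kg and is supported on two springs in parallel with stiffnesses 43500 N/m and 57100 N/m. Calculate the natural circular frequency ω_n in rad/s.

69.0 rad/s

Parallel springs add: k_eq = 43500 + 57100 = 100600 N/m.
ω_n = √(k_eq/m) = √(100600/21.1) = √4768 = 69.05 rad/s.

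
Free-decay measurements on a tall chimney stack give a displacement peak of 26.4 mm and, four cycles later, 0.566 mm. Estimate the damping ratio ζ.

0.151

Logarithmic decrement δ = (1/n)·ln(x₀/x_n) = (1/4)·ln(26.4/0.566) = (1/4)·ln(46.64) = 0.9606.
ζ = δ/√(4π² + δ²) = 0.9606/√(39.48 + 0.923) = 0.9606/6.356 = 0.1511.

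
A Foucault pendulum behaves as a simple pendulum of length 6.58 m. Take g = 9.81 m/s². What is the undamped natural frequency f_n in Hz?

For a simple pendulum ω_n = √(g/L) = √(9.81/6.58) = √1.491 = 1.221 rad/s.
f_n = ω_n/(2π) = 1.221/6.283 = 0.1943 Hz.

0.194 Hz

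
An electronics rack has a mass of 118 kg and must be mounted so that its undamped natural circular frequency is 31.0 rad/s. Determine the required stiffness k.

113000 N/m

k = m·ω_n² = 118 × 31.00² = 118 × 961.0 = 113400 N/m.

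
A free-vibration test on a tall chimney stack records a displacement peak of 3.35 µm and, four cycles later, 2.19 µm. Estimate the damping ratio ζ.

Logarithmic decrement δ = (1/n)·ln(x₀/x_n) = (1/4)·ln(3.35/2.19) = (1/4)·ln(1.530) = 0.1063.
ζ = δ/√(4π² + δ²) = 0.1063/√(39.48 + 0.0113) = 0.1063/6.284 = 0.01691.

0.0169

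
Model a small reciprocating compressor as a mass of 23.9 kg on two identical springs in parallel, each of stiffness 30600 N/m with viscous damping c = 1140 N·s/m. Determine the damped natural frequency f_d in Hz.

7.10 Hz

Parallel springs add: k_eq = 2 × 30600 = 61200 N/m.
ω_n = √(k_eq/m) = √(61200/23.9) = 50.60 rad/s.
Critical damping c_c = 2√(k_eq·m) = 2√(61200 × 23.9) = 2419 N·s/m, so ζ = c/c_c = 1140/2419 = 0.4713.
ω_d = ω_n√(1 − ζ²) = 50.60 × √(1 − 0.222) = 44.63 rad/s.
f_d = ω_d/(2π) = 7.103 Hz.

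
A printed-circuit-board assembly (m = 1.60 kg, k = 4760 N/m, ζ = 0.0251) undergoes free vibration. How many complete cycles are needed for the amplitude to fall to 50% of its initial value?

Logarithmic decrement δ = 2πζ/√(1 − ζ²) = 2π × 0.02510/√(1 − 0.000630) = 0.1578.
x_n/x₀ = e^(−nδ) ≤ 0.5; take ln: n ≥ ln(1/0.5)/δ = 0.6931/0.1578 = 4.394.
So 5 complete cycles are required.

5 cycles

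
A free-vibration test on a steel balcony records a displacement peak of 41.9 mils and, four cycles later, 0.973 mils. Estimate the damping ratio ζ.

Logarithmic decrement δ = (1/n)·ln(x₀/x_n) = (1/4)·ln(41.9/0.973) = (1/4)·ln(43.06) = 0.9407.
ζ = δ/√(4π² + δ²) = 0.9407/√(39.48 + 0.885) = 0.9407/6.353 = 0.1481.

0.148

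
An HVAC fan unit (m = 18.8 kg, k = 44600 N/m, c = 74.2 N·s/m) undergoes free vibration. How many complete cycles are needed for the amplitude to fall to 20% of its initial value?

7 cycles

ζ = c/(2√(km)) = 74.2/(2√(44600 × 18.8)) = 74.2/1831 = 0.04052.
Logarithmic decrement δ = 2πζ/√(1 − ζ²) = 2π × 0.04052/√(1 − 0.00164) = 0.2548.
x_n/x₀ = e^(−nδ) ≤ 0.2; take ln: n ≥ ln(1/0.2)/δ = 1.609/0.2548 = 6.317.
So 7 complete cycles are required.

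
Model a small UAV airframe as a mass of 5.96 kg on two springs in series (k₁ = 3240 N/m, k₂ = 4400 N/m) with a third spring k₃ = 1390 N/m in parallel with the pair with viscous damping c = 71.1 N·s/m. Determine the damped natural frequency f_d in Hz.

3.60 Hz

Series pair: k_s = k₁k₂/(k₁+k₂) = (3240)(4400)/(3240 + 4400) = 1866 N/m. In parallel with k₃: k_eq = 1866 + 1390 = 3256 N/m.
ω_n = √(k_eq/m) = √(3256/5.96) = 23.37 rad/s.
Critical damping c_c = 2√(k_eq·m) = 2√(3256 × 5.96) = 278.6 N·s/m, so ζ = c/c_c = 71.1/278.6 = 0.2552.
ω_d = ω_n√(1 − ζ²) = 23.37 × √(1 − 0.0651) = 22.60 rad/s.
f_d = ω_d/(2π) = 3.597 Hz.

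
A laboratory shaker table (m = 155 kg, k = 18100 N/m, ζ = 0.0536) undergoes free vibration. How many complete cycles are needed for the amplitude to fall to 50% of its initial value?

3 cycles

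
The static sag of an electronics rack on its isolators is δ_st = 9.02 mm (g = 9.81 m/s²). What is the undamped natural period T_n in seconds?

0.191 s

ω_n = √(g/δ_st) = √(9.81/0.00902) = √1088 = 32.98 rad/s.
T_n = 2π/ω_n = 6.283/32.98 = 0.1905 s.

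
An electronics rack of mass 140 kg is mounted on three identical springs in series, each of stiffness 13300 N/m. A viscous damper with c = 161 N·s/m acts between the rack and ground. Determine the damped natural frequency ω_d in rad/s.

5.60 rad/s

Series springs: 1/k_eq = 3/13300, so k_eq = 13300/3 = 4433 N/m.
ω_n = √(k_eq/m) = √(4433/140) = 5.627 rad/s.
Critical damping c_c = 2√(k_eq·m) = 2√(4433 × 140) = 1576 N·s/m, so ζ = c/c_c = 161/1576 = 0.1022.
ω_d = ω_n√(1 − ζ²) = 5.627 × √(1 − 0.0104) = 5.598 rad/s.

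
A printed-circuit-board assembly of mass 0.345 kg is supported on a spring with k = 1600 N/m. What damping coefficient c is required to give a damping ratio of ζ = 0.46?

c_c = 2√(k·m) = 2√(1600 × 0.345) = 46.99 N·s/m.
c = ζ·c_c = 0.46 × 46.99 = 21.62 N·s/m.

21.6 N·s/m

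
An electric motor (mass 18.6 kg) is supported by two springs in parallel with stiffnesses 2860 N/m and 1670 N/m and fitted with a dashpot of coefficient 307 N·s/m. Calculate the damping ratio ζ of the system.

Parallel springs add: k_eq = 2860 + 1670 = 4530 N/m.
ω_n = √(k_eq/m) = √(4530/18.6) = 15.61 rad/s.
Critical damping c_c = 2√(k_eq·m) = 2√(4530 × 18.6) = 580.5 N·s/m, so ζ = c/c_c = 307/580.5 = 0.5288.

0.529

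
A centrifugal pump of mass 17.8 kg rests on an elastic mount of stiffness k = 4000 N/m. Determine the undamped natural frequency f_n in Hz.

2.39 Hz

ω_n = √(k/m) = √(4000/17.8) = √224.7 = 14.99 rad/s.
f_n = ω_n/(2π) = 14.99/6.283 = 2.386 Hz.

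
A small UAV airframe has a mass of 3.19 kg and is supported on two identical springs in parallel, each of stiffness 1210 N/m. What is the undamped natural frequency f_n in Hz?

Parallel springs add: k_eq = 2 × 1210 = 2420 N/m.
ω_n = √(k_eq/m) = √(2420/3.19) = √758.6 = 27.54 rad/s.
f_n = ω_n/(2π) = 27.54/6.283 = 4.384 Hz.

4.38 Hz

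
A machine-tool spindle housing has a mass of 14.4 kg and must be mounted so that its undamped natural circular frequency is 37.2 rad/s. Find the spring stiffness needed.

19900 N/m

k = m·ω_n² = 14.4 × 37.20² = 14.4 × 1384 = 19930 N/m.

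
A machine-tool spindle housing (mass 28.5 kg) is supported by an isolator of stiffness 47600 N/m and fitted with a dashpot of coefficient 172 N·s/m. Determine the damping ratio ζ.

ω_n = √(k/m) = √(47600/28.5) = 40.87 rad/s.
Critical damping c_c = 2√(k·m) = 2√(47600 × 28.5) = 2329 N·s/m, so ζ = c/c_c = 172/2329 = 0.07384.

0.0738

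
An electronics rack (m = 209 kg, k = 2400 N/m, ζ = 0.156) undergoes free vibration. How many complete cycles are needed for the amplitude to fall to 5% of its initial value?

Logarithmic decrement δ = 2πζ/√(1 − ζ²) = 2π × 0.1560/√(1 − 0.0243) = 0.9923.
x_n/x₀ = e^(−nδ) ≤ 0.05; take ln: n ≥ ln(1/0.05)/δ = 2.996/0.9923 = 3.019.
So 4 complete cycles are required.

4 cycles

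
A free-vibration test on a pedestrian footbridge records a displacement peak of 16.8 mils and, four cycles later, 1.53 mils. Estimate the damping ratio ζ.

0.0949

Logarithmic decrement δ = (1/n)·ln(x₀/x_n) = (1/4)·ln(16.8/1.53) = (1/4)·ln(10.98) = 0.5990.
ζ = δ/√(4π² + δ²) = 0.5990/√(39.48 + 0.359) = 0.5990/6.312 = 0.09491.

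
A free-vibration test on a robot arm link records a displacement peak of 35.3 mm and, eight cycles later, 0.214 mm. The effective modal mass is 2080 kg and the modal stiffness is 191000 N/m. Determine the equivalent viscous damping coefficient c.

Logarithmic decrement δ = (1/n)·ln(x₀/x_n) = (1/8)·ln(35.3/0.214) = (1/8)·ln(165.0) = 0.6382.
ζ = δ/√(4π² + δ²) = 0.6382/√(39.48 + 0.407) = 0.6382/6.316 = 0.1011.
c = ζ · 2√(km) = 0.1011 × 2√(191000 × 2080) = 0.1011 × 39860 = 4028 N·s/m.

4030 N·s/m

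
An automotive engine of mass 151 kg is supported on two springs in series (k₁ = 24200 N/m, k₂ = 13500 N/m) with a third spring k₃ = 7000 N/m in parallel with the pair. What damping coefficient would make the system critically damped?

Series pair: k_s = k₁k₂/(k₁+k₂) = (24200)(13500)/(24200 + 13500) = 8666 N/m. In parallel with k₃: k_eq = 8666 + 7000 = 15670 N/m.
c_c = 2√(k_eq·m) = 2√(15670 × 151) = 2 × 1538 = 3076 N·s/m.

3080 N·s/m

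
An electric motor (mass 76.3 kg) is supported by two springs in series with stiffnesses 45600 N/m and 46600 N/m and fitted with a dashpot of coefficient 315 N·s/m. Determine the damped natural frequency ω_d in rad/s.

Series springs: 1/k_eq = 1/45600 + 1/46600 = 4.339×10^-5, so k_eq = 23050 N/m.
ω_n = √(k_eq/m) = √(23050/76.3) = 17.38 rad/s.
Critical damping c_c = 2√(k_eq·m) = 2√(23050 × 76.3) = 2652 N·s/m, so ζ = c/c_c = 315/2652 = 0.1188.
ω_d = ω_n√(1 − ζ²) = 17.38 × √(1 − 0.0141) = 17.26 rad/s.

17.3 rad/s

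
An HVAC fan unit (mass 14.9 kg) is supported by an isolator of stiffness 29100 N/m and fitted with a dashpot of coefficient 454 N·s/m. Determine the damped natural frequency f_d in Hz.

ω_n = √(k/m) = √(29100/14.9) = 44.19 rad/s.
Critical damping c_c = 2√(k·m) = 2√(29100 × 14.9) = 1317 N·s/m, so ζ = c/c_c = 454/1317 = 0.3447.
ω_d = ω_n√(1 − ζ²) = 44.19 × √(1 − 0.119) = 41.48 rad/s.
f_d = ω_d/(2π) = 6.602 Hz.

6.60 Hz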